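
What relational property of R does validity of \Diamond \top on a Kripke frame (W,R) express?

◇⊤ holds at w iff w has a successor, so frame-validity of ◇⊤ is exactly seriality. Equivalently via □p → ◇p:
Suppose □p→◇p is valid. At any x set V(p)=W. Then □p at x, so ◇p at x, so x has a successor.

seriality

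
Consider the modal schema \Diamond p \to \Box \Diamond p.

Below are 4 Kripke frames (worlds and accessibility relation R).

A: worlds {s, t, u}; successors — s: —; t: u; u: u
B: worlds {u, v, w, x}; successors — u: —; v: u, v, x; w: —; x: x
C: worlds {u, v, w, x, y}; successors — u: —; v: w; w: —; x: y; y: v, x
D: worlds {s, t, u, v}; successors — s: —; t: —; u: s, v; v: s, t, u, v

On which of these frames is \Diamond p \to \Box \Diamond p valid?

A

This is the axiom for the Euclidean property; its first-order frame correspondent is \forall x \forall y \forall z (Rxy \wedge Rxz \to Ryz).
A: ✓.
B: fails — Rvu and Rvu but not Ruu.
C: fails — Rvw and Rvw but not Rww.
D: fails — Rus and Ruv but not Rsv.
Valid on: A.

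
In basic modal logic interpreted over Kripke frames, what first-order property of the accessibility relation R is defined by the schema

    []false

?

□⊥ is valid iff no world has any successor (otherwise □⊥ fails at any world with one).

Emptiness of R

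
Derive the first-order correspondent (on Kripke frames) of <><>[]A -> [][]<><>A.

This is a Sahlqvist (Geach-type) schema ◇^2□^1A → □^2◇^2A.
Minimal-valuation argument: fix x; take any y with xR^2y and any z with xR^2z. Set V(A) to the set of worlds R-reachable from y in exactly 1 step. Then □^1A holds at y, so the antecedent holds at x; validity forces ◇^2A at z, giving a w with zR^2w and yR^1w.
First-order correspondent: forall x forall y forall z ((x R^2 y & x R^2 z) -> exists w (yRw & z R^2 w)).

forall x forall y forall z ((x R^2 y & x R^2 z) -> exists w (yRw & z R^2 w))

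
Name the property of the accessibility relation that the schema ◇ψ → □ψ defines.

Suppose ◇ψ→□ψ is valid. Take Rxy, Rxz and set V(ψ)={y}. Then ◇ψ at x, so □ψ at x, so ψ at z, i.e. z=y.

partial functionality: ∀x ∀y ∀z (Rxy ∧ Rxz → y = z)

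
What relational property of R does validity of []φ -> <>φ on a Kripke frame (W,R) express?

seriality: forall x exists y Rxy

This schema is the D axiom.
It corresponds to seriality: forall x exists y Rxy.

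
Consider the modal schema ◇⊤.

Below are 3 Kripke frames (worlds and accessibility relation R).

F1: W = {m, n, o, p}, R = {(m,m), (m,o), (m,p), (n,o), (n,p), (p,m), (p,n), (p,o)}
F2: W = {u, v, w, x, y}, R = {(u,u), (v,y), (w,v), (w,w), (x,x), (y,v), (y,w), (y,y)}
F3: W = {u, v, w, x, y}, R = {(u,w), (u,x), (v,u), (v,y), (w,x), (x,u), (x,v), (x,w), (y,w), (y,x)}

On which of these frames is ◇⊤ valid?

Frame correspondent (Sahlqvist): ∀x ∃y Rxy — i.e. seriality.
F1: fails — world o has no successor.
F2: ✓.
F3: ✓.

F2, F3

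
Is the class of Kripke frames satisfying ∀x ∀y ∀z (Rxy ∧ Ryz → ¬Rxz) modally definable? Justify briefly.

Any modally definable frame class is closed under surjective bounded morphisms.
The 3-cycle (worlds w0,w1,w2 with w0→w1→w2→w0) is intransitive. Mapping every world to a single reflexive point • is a surjective bounded morphism; the reflexive point is not intransitive (R••∧R•• but R••).
Hence intransitivity is not modally definable.

Not modally definable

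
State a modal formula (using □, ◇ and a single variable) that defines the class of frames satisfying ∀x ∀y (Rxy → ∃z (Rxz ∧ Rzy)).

□□q → □q

A defining formula is □□q → □q (the C4 axiom).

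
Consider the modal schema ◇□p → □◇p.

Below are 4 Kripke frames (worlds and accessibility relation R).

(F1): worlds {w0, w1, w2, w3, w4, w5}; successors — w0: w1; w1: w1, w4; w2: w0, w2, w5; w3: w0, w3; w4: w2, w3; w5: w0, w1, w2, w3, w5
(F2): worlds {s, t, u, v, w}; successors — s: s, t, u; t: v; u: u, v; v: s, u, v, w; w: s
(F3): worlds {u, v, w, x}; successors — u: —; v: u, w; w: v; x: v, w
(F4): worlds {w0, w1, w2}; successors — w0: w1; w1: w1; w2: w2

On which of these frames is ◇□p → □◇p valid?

(F4)

This is the axiom for convergence; its first-order frame correspondent is ∀x ∀y ∀z (Rxy ∧ Rxz → ∃w (Ryw ∧ Rzw)).
(F1): fails — Rw1w1 and Rw1w4 but w1 and w4 have no common successor.
(F2): fails — Rss and Rst but s and t have no common successor.
(F3): fails — Rvw and Rvu but w and u have no common successor.
(F4): condition met.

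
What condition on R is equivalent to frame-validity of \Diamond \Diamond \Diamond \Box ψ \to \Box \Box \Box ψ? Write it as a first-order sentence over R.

\forall x \forall y \forall z ((x R^3 y \wedge x R^3 z) \to \exists w (yRw \wedge z = w))

This is a Sahlqvist (Geach-type) schema ◇^3□^1ψ → □^3◇^0ψ.
Minimal-valuation argument: fix x; take any y with xR^3y and any z with xR^3z. Set V(ψ) to the set of worlds R-reachable from y in exactly 1 step. Then □^1ψ holds at y, so the antecedent holds at x; validity forces ◇^0ψ at z, giving a w with zR^0w and yR^1w.
First-order correspondent: \forall x \forall y \forall z ((x R^3 y \wedge x R^3 z) \to \exists w (yRw \wedge z = w)).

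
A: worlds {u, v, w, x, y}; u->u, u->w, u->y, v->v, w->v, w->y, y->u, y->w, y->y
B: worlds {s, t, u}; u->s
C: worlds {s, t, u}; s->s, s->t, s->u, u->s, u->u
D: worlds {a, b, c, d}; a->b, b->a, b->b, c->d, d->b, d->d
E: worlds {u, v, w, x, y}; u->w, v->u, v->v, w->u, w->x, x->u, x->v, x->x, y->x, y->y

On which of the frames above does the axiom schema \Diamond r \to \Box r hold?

B

This is the axiom for partial functionality; its first-order frame correspondent is \forall x \forall y \forall z (Rxy \wedge Rxz \to y = z).
A: fails — u sees both u and w.
B: ✓.
C: fails — s sees both s and t.
D: fails — b sees both a and b.
E: fails — v sees both u and v.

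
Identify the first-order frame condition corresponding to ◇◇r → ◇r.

Replacing r by ¬r and contraposing gives the equivalent schema □r → □□r.
Suppose □r→□□r is valid. Take Rxy, Ryz and set V(r)={w : Rxw}. Then □r at x, so □□r at x, so □r at y, so r at z, i.e. Rxz.

transitivity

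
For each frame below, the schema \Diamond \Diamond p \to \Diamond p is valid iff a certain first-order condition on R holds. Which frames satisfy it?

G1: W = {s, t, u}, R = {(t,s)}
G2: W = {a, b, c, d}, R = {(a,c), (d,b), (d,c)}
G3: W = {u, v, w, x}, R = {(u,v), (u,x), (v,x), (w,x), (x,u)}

This is the axiom for transitivity; its first-order frame correspondent is \forall x \forall y \forall z (Rxy \wedge Ryz \to Rxz).
G1: holds.
G2: holds.
G3: fails — Rwx and Rxu but not Rwu.
Valid on: G1, G2.

G1, G2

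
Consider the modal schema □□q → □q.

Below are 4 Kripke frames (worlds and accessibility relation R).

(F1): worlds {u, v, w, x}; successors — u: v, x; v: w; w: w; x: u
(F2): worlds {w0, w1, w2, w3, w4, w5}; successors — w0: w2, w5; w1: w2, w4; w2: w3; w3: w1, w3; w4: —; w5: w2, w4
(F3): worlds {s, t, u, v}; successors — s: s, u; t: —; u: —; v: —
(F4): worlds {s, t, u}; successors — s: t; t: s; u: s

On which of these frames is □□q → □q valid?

The schema corresponds to density: ∀x ∀y (Rxy → ∃z (Rxz ∧ Rzy)).
(F1): fails — Ruv but no z with Ruz and Rzv.
(F2): fails — Rw1w2 but no z with Rw1z and Rzw2.
(F3): holds.
(F4): fails — Rus but no z with Ruz and Rzs.

(F3)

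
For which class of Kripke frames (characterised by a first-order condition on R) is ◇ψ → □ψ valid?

Suppose ◇ψ→□ψ is valid. Take Rxy, Rxz and set V(ψ)={y}. Then ◇ψ at x, so □ψ at x, so ψ at z, i.e. z=y.
The converse is a direct semantic check.
Frame condition: ∀x ∀y ∀z (Rxy ∧ Rxz → y = z).

partial functionality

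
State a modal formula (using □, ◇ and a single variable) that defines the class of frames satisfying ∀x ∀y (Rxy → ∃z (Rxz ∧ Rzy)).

This is density; the standard corresponding axiom is C4: □□ψ → □ψ.
Suppose □□ψ→□ψ is valid. Take Rxy and set V(ψ)={w : xR²w}. Then □□ψ at x, so □ψ at x, so ψ at y, i.e. ∃z(Rxz∧Rzy).

□□ψ → □ψ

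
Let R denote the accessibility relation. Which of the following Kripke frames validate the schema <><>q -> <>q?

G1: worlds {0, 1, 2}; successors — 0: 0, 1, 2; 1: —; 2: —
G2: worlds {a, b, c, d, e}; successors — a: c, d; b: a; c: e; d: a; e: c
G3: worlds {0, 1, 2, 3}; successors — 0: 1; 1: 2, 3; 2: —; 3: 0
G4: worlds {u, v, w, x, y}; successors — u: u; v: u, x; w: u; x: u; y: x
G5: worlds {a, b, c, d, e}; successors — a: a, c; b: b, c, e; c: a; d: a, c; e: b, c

Frame correspondent (Sahlqvist): forall x forall y (x R^2 y -> exists w (y = w & xRw)) — i.e. a generalized confluence (Geach) condition.
G1: ✓.
G2: fails — aR²a but no w with a=w and aRw.
G3: fails — 0R²2 but no w with 2=w and 0Rw.
G4: fails — yR²u but no t with u=t and yRt.
G5: fails — bR²a but no w with a=w and bRw.

G1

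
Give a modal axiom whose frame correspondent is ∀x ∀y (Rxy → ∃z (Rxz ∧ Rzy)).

□□s → □s

This is density; the standard corresponding axiom is C4: □□s → □s.
Suppose □□s→□s is valid. Take Rxy and set V(s)={w : xR²w}. Then □□s at x, so □s at x, so s at y, i.e. ∃z(Rxz∧Rzy).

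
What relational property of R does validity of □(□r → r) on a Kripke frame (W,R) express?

Shift-reflexivity

Suppose □(□r→r) is valid. Take Rxy and set V(r)={w : Ryw}. Then at y, □r holds; since □(□r→r) at x, □r→r at y, so r at y, i.e. Ryy.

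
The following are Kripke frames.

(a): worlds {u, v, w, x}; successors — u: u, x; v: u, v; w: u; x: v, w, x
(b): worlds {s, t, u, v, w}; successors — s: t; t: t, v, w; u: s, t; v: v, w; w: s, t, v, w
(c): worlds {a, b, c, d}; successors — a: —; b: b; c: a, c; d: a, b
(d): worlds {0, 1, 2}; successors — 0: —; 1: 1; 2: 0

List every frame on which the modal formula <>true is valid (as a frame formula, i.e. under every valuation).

(a), (b)

This is the axiom for seriality; its first-order frame correspondent is forall x exists y Rxy.
(a): condition met.
(b): condition met.
(c): fails — world a has no successor.
(d): fails — world 0 has no successor.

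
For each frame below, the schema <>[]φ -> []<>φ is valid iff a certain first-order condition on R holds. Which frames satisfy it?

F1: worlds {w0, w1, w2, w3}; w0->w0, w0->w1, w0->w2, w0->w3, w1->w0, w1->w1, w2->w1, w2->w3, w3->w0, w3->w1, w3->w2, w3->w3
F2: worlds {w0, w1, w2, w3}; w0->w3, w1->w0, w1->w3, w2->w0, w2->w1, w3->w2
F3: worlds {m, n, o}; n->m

Frame correspondent (Sahlqvist): forall x forall y forall z (Rxy & Rxz -> exists w (Ryw & Rzw)) — i.e. convergence.
F1: satisfies the condition.
F2: fails — Rw1w0 and Rw1w3 but w0 and w3 have no common successor.
F3: fails — Rnm and Rnm but m and m have no common successor.

F1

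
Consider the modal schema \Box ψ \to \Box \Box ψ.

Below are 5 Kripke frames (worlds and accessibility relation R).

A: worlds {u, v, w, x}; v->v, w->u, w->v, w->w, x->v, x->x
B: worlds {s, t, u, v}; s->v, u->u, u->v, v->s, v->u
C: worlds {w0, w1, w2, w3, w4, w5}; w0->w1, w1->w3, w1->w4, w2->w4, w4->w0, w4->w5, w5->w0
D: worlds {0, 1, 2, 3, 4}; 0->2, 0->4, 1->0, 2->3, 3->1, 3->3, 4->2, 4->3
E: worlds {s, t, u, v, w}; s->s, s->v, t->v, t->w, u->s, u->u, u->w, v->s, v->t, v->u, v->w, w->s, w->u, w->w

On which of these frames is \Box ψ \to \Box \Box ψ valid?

The schema corresponds to transitivity: \forall x \forall y \forall z (Rxy \wedge Ryz \to Rxz).
A: ✓.
B: fails — Ruv and Rvs but not Rus.
C: fails — Rw2w4 and Rw4w5 but not Rw2w5.
D: fails — R10 and R02 but not R12.
E: fails — Rtv and Rvt but not Rtt.
Valid on: A.

A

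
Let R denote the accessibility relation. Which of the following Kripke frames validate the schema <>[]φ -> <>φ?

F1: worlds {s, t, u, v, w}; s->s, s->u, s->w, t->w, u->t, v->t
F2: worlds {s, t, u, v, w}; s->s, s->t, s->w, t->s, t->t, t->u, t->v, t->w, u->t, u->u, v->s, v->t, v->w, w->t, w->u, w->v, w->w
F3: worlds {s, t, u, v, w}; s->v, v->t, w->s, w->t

F2

The schema corresponds to a generalized confluence (Geach) condition: forall x forall y (xRy -> exists w (yRw & xRw)).
F1: fails — sRu but no w* with uRw* and sRw*.
F2: satisfies the condition.
F3: fails — sRv but no w* with vRw* and sRw*.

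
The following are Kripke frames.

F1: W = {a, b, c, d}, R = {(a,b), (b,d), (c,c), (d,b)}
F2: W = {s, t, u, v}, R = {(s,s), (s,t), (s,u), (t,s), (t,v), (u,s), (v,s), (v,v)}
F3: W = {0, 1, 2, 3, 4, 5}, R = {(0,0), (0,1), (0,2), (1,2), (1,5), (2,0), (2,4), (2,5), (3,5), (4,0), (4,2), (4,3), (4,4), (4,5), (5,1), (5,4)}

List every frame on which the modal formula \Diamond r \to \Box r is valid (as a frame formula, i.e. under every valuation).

F1

The schema corresponds to partial functionality: \forall x \forall y \forall z (Rxy \wedge Rxz \to y = z).
F1: satisfies the condition.
F2: fails — s sees both s and t.
F3: fails — 0 sees both 0 and 1.
Valid on: F1.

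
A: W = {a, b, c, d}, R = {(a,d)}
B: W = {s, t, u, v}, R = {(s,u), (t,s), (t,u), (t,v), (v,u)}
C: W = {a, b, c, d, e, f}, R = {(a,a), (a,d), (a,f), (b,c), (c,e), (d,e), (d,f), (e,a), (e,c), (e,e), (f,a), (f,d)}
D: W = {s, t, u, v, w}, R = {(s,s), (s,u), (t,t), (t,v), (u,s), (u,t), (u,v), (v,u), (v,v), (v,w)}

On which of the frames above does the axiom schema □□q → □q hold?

The schema corresponds to density: ∀x ∀y (Rxy → ∃z (Rxz ∧ Rzy)).
A: fails — Rad but no z with Raz and Rzd.
B: fails — Rtv but no z with Rtz and Rzv.
C: fails — Rbc but no z with Rbz and Rzc.
D: ✓.
Valid on: D.

D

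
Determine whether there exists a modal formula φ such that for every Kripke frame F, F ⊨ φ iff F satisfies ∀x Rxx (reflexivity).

This is a Sahlqvist condition; the T axiom □q → q defines it.

Definable; □q → q defines it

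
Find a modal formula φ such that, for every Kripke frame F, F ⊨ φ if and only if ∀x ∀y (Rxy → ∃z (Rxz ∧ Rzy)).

The condition is density. The C4 schema □□ψ → □ψ defines it.
Suppose □□ψ→□ψ is valid. Take Rxy and set V(ψ)={w : xR²w}. Then □□ψ at x, so □ψ at x, so ψ at y, i.e. ∃z(Rxz∧Rzy).

□□ψ → □ψ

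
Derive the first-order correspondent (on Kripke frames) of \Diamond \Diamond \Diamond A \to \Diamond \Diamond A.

\forall x \forall y (x R^3 y \to \exists w (y = w \wedge x R^2 w))

This is a Sahlqvist (Geach-type) schema ◇^3□^0A → □^0◇^2A.
First-order correspondent: \forall x \forall y (x R^3 y \to \exists w (y = w \wedge x R^2 w)).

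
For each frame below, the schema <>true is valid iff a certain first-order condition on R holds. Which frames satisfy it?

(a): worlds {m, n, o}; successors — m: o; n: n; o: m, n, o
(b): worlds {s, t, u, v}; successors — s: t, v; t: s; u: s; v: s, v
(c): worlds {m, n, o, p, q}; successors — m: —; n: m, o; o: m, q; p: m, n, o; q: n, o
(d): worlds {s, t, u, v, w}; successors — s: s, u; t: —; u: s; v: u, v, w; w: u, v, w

This is the axiom for seriality; its first-order frame correspondent is forall x exists y Rxy.
(a): satisfies the condition.
(b): satisfies the condition.
(c): fails — world m has no successor.
(d): fails — world t has no successor.
Valid on: (a), (b).

(a), (b)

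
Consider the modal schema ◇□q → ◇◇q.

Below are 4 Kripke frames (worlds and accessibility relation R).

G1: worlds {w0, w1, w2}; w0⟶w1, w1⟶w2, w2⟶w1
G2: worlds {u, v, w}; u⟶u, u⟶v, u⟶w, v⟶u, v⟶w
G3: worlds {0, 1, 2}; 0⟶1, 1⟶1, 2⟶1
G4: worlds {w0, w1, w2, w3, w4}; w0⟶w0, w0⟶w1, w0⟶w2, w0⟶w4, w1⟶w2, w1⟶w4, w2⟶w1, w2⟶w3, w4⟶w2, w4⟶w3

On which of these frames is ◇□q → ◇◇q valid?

This is the axiom for a generalized confluence (Geach) condition; its first-order frame correspondent is ∀x ∀y (xRy → ∃w (yRw ∧ xR²w)).
G1: condition met.
G2: fails — uRw but no t with wRt and uR²t.
G3: condition met.
G4: fails — w2Rw3 but no w with w3Rw and w2R²w.

G1, G3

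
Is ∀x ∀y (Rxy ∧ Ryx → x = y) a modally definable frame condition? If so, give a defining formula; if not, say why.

If a class were modally definable it would be closed under surjective bounded morphisms (Goldblatt–Thomason).
The 8-cycle (worlds 0,1,2,3,4,5,6,7 with 0→1→2→3→4→5→6→7→0) is antisymmetric. Sending even-indexed worlds to • and odd-indexed worlds to ∘ is a surjective bounded morphism onto the two-world frame with •↔∘, which is not antisymmetric.
So the class is not modally definable.

No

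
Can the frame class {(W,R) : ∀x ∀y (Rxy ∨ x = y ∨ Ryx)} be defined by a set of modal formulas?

No — not modally definable

Modal frame validity is preserved under disjoint unions.
Take 4 disjoint single-world reflexive frames: each is trivially connected, but their disjoint union has 4 worlds with no edge between distinct components, so it is not connected.
Hence connectedness of R is not modally definable.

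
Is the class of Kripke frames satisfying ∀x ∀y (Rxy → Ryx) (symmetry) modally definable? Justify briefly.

This is a Sahlqvist condition; the B axiom p → □◇p defines it.
Suppose p→□◇p is valid. Take Rxy and set V(p)={x}. Then p at x, so □◇p at x, so ◇p at y, so some z with Ryz has p; z=x, i.e. Ryx.

Definable; p → □◇p defines it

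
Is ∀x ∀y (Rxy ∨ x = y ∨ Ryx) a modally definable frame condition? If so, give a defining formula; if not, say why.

Not modally definable

If a class were modally definable it would be closed under disjoint unions (Goldblatt–Thomason).
Take 3 disjoint single-world reflexive frames: each is trivially connected, but their disjoint union has 3 worlds with no edge between distinct components, so it is not connected.
Hence connectedness of R is not modally definable.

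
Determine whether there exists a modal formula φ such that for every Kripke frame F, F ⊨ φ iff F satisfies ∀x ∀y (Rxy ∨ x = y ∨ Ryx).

Modal frame validity is preserved under disjoint unions.
Take 3 disjoint single-world reflexive frames: each is trivially connected, but their disjoint union has 3 worlds with no edge between distinct components, so it is not connected.
Hence connectedness of R is not modally definable.

Not definable by any modal formula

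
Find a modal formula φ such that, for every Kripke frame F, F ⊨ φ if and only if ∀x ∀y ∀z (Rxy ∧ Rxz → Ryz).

◇ψ → □◇ψ

A defining formula is ◇ψ → □◇ψ (the 5 axiom).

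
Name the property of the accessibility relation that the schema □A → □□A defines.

Suppose □A→□□A is valid. Take Rxy, Ryz and set V(A)={w : Rxw}. Then □A at x, so □□A at x, so □A at y, so A at z, i.e. Rxz.
Conversely, any frame satisfying ∀x ∀y ∀z (Rxy ∧ Ryz → Rxz) validates the schema.
Frame condition: ∀x ∀y ∀z (Rxy ∧ Ryz → Rxz).

Transitivity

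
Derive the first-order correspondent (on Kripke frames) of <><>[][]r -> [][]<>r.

forall x forall y forall z ((x R^2 y & x R^2 z) -> exists w (y R^2 w & zRw))

This is a Sahlqvist (Geach-type) schema ◇^2□^2r → □^2◇^1r.
First-order correspondent: forall x forall y forall z ((x R^2 y & x R^2 z) -> exists w (y R^2 w & zRw)).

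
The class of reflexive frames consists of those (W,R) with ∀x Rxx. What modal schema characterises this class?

□s → s

This is reflexivity; the standard corresponding axiom is T: □s → s.
Suppose □s→s is valid. At any x set V(s)={w : Rxw}. Then □s holds at x, so s holds at x, i.e. Rxx.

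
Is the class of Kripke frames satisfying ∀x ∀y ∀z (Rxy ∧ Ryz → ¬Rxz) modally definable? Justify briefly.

No — not modally definable

If a class were modally definable it would be closed under surjective bounded morphisms (Goldblatt–Thomason).
The 7-cycle (worlds w0,w1,w2,w3,w4,w5,w6 with w0→w1→w2→w3→w4→w5→w6→w0) is intransitive. Mapping every world to a single reflexive point • is a surjective bounded morphism; the reflexive point is not intransitive (R••∧R•• but R••).
Hence intransitivity is not modally definable.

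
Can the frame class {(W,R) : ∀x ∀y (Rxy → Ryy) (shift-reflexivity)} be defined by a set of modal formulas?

Yes: it is shift-reflexivity, defined by the T□ schema □(□q → q).
Suppose □(□q→q) is valid. Take Rxy and set V(q)={w : Ryw}. Then at y, □q holds; since □(□q→q) at x, □q→q at y, so q at y, i.e. Ryy.

Yes, by □(□q → q)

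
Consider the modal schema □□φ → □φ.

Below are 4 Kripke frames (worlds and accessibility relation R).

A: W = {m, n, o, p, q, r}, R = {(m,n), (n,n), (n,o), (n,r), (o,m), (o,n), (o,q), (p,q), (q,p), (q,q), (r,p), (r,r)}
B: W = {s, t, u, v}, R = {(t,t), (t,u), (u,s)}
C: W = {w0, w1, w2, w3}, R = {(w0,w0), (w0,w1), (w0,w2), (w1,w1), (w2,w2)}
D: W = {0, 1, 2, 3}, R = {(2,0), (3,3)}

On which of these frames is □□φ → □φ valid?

C

Frame correspondent (Sahlqvist): ∀x ∀y (Rxy → ∃z (Rxz ∧ Rzy)) — i.e. density.
A: fails — Rom but no z with Roz and Rzm.
B: fails — Rus but no z with Ruz and Rzs.
C: holds.
D: fails — R20 but no z with R2z and Rz0.
Valid on: C.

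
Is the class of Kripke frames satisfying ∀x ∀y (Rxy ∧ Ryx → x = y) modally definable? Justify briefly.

Any modally definable frame class is closed under surjective bounded morphisms.
The 8-cycle (worlds s,t,u,v,w,x,y,z with s→t→u→v→w→x→y→z→s) is antisymmetric. Sending even-indexed worlds to s and odd-indexed worlds to t is a surjective bounded morphism onto the two-world frame with s↔t, which is not antisymmetric.
So the class is not modally definable.

No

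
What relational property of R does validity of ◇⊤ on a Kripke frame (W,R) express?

This is a form of the D axiom.
Its frame correspondent is seriality — ∀x ∃y Rxy.

seriality: ∀x ∃y Rxy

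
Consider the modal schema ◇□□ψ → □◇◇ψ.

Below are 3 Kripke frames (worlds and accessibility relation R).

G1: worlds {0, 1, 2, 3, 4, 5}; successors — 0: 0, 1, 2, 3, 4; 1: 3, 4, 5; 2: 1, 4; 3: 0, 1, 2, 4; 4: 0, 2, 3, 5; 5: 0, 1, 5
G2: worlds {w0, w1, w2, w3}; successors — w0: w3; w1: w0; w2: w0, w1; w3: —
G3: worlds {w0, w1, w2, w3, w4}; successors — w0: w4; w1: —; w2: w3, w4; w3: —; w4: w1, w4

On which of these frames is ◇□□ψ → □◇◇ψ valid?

This is the axiom for a generalized confluence (Geach) condition; its first-order frame correspondent is ∀x ∀y ∀z ((xRy ∧ xRz) → ∃w (yR²w ∧ zR²w)).
G1: holds.
G2: fails — w0Rw3, w0Rw3 but no w with w3R²w and w3R²w.
G3: fails — w2Rw3, w2Rw3 but no w with w3R²w and w3R²w.
Valid on: G1.

G1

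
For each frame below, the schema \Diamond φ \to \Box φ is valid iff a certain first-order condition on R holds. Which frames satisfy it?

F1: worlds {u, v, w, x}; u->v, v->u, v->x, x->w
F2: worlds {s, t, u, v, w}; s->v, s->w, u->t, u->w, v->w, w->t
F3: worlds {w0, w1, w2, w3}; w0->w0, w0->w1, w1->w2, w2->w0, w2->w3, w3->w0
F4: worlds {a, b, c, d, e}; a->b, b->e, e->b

F4

The schema corresponds to partial functionality: \forall x \forall y \forall z (Rxy \wedge Rxz \to y = z).
F1: fails — v sees both u and x.
F2: fails — s sees both v and w.
F3: fails — w0 sees both w0 and w1.
F4: ✓.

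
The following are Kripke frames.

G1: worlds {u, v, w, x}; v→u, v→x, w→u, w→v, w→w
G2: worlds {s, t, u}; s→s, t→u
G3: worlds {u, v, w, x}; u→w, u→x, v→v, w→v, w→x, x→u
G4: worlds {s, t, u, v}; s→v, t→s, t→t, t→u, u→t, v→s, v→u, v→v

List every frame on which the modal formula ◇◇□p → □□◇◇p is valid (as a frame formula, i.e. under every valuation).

G2

Frame correspondent (Sahlqvist): ∀x ∀y ∀z ((xR²y ∧ xR²z) → ∃w (yRw ∧ zR²w)) — i.e. a generalized confluence (Geach) condition.
G1: fails — wR²u, wR²u but no t with uRt and uR²t.
G2: satisfies the condition.
G3: fails — uR²u, uR²v but no t with uRt and vR²t.
G4: fails — sR²s, sR²u but no w with sRw and uR²w.
Valid on: G2.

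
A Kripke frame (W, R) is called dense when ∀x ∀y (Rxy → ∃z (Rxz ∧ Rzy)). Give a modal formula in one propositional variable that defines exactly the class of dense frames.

This is density; the standard corresponding axiom is C4: □□r → □r.
Suppose □□r→□r is valid. Take Rxy and set V(r)={w : xR²w}. Then □□r at x, so □r at x, so r at y, i.e. ∃z(Rxz∧Rzy).

□□r → □r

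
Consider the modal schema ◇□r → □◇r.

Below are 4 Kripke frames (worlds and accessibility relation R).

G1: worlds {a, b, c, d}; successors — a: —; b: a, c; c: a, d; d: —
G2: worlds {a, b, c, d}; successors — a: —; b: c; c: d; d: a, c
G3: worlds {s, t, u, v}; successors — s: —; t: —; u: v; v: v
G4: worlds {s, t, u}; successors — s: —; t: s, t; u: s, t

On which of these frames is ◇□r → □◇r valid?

The schema corresponds to convergence: ∀x ∀y ∀z (Rxy ∧ Rxz → ∃w (Ryw ∧ Rzw)).
G1: fails — Rba and Rba but a and a have no common successor.
G2: fails — Rdc and Rda but c and a have no common successor.
G3: satisfies the condition.
G4: fails — Rtt and Rts but t and s have no common successor.
Valid on: G3.

G3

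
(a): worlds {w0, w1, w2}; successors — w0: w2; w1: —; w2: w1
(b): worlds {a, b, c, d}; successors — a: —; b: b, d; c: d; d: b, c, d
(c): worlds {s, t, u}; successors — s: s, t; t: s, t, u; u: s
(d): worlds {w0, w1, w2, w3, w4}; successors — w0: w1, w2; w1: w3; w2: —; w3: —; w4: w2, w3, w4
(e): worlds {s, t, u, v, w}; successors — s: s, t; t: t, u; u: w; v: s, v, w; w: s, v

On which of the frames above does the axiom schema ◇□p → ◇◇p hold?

Frame correspondent (Sahlqvist): ∀x ∀y (xRy → ∃w (yRw ∧ xR²w)) — i.e. a generalized confluence (Geach) condition.
(a): fails — w2Rw1 but no w with w1Rw and w2R²w.
(b): ✓.
(c): ✓.
(d): fails — w0Rw2 but no w with w2Rw and w0R²w.
(e): ✓.
Valid on: (b), (c), (e).

(b), (c), (e)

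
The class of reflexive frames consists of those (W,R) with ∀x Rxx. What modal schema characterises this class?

□ψ → ψ

The condition is reflexivity. The T schema □ψ → ψ defines it.
Suppose □ψ→ψ is valid. At any x set V(ψ)={w : Rxw}. Then □ψ holds at x, so ψ holds at x, i.e. Rxx.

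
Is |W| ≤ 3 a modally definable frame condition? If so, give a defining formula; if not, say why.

Not modally definable

Any modally definable frame class is closed under disjoint unions.
Any modal formula valid on each of 4 disjoint one-world frames is valid on their disjoint union (validity is preserved under disjoint unions). Each one-world frame has |W|=1≤3, but the union has |W|=4.
So the class is not modally definable.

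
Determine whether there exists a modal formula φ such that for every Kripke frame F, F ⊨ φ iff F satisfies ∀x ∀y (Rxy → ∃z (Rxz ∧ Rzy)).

Yes: it is density, defined by the C4 schema □□p → □p.
Suppose □□p→□p is valid. Take Rxy and set V(p)={w : xR²w}. Then □□p at x, so □p at x, so p at y, i.e. ∃z(Rxz∧Rzy).

Definable; □□p → □p defines it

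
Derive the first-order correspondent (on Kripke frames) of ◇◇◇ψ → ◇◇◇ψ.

This is a Sahlqvist (Geach-type) schema ◇^3□^0ψ → □^0◇^3ψ.
First-order correspondent: ∀x ∀y (xR³y → ∃w (y = w ∧ xR³w)).

∀x ∀y (xR³y → ∃w (y = w ∧ xR³w))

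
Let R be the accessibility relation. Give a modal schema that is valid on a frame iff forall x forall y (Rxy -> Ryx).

r → □◇r

A defining formula is r → □◇r (the B axiom).
Suppose r→□◇r is valid. Take Rxy and set V(r)={x}. Then r at x, so □◇r at x, so ◇r at y, so some z with Ryz has r; z=x, i.e. Ryx.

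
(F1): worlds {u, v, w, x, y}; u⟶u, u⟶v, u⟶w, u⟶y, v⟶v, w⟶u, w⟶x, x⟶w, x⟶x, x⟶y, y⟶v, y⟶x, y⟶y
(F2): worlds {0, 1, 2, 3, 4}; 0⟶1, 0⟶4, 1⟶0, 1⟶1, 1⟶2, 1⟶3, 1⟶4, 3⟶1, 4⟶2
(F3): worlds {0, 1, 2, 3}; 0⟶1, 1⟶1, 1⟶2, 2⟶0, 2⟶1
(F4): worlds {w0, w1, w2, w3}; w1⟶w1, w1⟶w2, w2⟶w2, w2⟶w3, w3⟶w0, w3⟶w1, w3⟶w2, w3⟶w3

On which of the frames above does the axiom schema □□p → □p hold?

The schema corresponds to density: ∀x ∀y (Rxy → ∃z (Rxz ∧ Rzy)).
(F1): holds.
(F2): fails — R42 but no z with R4z and Rz2.
(F3): fails — R20 but no z with R2z and Rz0.
(F4): holds.

(F1), (F4)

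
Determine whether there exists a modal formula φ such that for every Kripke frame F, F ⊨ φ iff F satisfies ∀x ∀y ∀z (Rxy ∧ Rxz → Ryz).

This is a Sahlqvist condition; the 5 axiom ◇q → □◇q defines it.
Suppose ◇q→□◇q is valid. Take Rxy, Rxz and set V(q)={y}. Then ◇q at x, so □◇q at x, so ◇q at z, so some w with Rzw has q; w=y, i.e. Rzy. By symmetry of the argument, Ryz.

Yes, by ◇q → □◇q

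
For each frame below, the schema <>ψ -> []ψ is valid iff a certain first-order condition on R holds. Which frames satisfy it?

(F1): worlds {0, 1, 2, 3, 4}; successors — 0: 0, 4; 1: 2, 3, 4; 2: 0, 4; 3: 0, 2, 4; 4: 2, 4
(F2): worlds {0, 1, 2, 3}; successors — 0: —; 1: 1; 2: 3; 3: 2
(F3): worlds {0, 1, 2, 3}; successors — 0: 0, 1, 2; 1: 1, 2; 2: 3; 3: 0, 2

(F2)

The schema corresponds to partial functionality: forall x forall y forall z (Rxy & Rxz -> y = z).
(F1): fails — 0 sees both 0 and 4.
(F2): holds.
(F3): fails — 0 sees both 0 and 1.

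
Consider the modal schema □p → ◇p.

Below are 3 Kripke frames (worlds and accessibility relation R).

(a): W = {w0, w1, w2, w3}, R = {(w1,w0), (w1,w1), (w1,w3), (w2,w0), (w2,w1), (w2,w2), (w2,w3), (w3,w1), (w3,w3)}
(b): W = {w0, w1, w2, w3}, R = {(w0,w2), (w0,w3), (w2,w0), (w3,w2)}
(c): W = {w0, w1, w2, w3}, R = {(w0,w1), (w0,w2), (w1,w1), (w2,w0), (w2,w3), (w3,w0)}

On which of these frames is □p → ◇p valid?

(c)

This is the axiom for seriality; its first-order frame correspondent is ∀x ∃y Rxy.
(a): fails — world w0 has no successor.
(b): fails — world w1 has no successor.
(c): holds.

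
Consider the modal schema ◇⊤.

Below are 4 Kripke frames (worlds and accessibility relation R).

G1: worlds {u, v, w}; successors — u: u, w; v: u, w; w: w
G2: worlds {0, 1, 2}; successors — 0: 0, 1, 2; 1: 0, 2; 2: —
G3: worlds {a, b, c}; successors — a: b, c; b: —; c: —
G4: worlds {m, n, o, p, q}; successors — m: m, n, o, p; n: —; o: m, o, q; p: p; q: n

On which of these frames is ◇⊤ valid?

Frame correspondent (Sahlqvist): ∀x ∃y Rxy — i.e. seriality.
G1: holds.
G2: fails — world 2 has no successor.
G3: fails — world b has no successor.
G4: fails — world n has no successor.
Valid on: G1.

G1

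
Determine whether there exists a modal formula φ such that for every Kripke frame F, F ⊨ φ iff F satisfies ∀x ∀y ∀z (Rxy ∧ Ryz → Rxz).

Yes, by □q → □□q

Yes: it is transitivity, defined by the 4 schema □q → □□q.
Suppose □q→□□q is valid. Take Rxy, Ryz and set V(q)={w : Rxw}. Then □q at x, so □□q at x, so □q at y, so q at z, i.e. Rxz.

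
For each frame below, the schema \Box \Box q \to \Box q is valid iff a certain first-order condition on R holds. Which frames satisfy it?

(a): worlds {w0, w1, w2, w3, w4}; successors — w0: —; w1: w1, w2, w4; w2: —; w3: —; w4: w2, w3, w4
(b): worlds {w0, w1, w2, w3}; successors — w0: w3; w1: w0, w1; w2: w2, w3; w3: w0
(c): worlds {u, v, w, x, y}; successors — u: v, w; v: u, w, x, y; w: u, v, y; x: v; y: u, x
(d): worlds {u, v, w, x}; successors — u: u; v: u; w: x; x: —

(a)

This is the axiom for density; its first-order frame correspondent is \forall x \forall y (Rxy \to \exists z (Rxz \wedge Rzy)).
(a): condition met.
(b): fails — Rw3w0 but no z with Rw3z and Rzw0.
(c): fails — Ryx but no z with Ryz and Rzx.
(d): fails — Rwx but no z with Rwz and Rzx.
Valid on: (a).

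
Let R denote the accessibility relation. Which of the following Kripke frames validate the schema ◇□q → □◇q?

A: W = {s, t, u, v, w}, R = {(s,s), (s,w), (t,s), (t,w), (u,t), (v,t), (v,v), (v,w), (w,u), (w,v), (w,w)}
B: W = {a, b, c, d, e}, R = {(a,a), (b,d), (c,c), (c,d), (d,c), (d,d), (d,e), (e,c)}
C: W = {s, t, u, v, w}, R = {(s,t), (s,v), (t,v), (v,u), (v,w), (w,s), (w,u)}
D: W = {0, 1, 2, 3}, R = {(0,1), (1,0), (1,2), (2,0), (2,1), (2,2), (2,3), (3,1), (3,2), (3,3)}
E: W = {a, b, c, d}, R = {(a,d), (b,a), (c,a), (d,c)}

B, E

The schema corresponds to convergence: ∀x ∀y ∀z (Rxy ∧ Rxz → ∃w (Ryw ∧ Rzw)).
A: fails — Rww and Rwu but w and u have no common successor.
B: ✓.
C: fails — Rsv and Rst but v and t have no common successor.
D: fails — R20 and R21 but 0 and 1 have no common successor.
E: ✓.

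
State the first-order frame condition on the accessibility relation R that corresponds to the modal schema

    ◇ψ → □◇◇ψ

∀x ∀y ∀z ((xRy ∧ xRz) → ∃w (y = w ∧ zR²w))

This is a Sahlqvist (Geach-type) schema ◇^1□^0ψ → □^1◇^2ψ.
Minimal-valuation argument: fix x; take any y with xR^1y and any z with xR^1z. Set V(ψ) to the set of worlds R-reachable from y in exactly 0 steps. Then □^0ψ holds at y, so the antecedent holds at x; validity forces ◇^2ψ at z, giving a w with zR^2w and yR^0w.
First-order correspondent: ∀x ∀y ∀z ((xRy ∧ xRz) → ∃w (y = w ∧ zR²w)).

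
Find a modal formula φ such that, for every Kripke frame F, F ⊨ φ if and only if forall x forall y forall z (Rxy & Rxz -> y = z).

◇q → □q

This is partial functionality; the standard corresponding axiom is CD: ◇q → □q.
Suppose ◇q→□q is valid. Take Rxy, Rxz and set V(q)={y}. Then ◇q at x, so □q at x, so q at z, i.e. z=y.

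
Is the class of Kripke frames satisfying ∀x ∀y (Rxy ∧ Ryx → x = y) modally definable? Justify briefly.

Any modally definable frame class is closed under surjective bounded morphisms.
The 8-cycle (worlds s,t,u,v,w,x,y,z with s→t→u→v→w→x→y→z→s) is antisymmetric. Sending even-indexed worlds to a and odd-indexed worlds to b is a surjective bounded morphism onto the two-world frame with a↔b, which is not antisymmetric.
So the class is not modally definable.

No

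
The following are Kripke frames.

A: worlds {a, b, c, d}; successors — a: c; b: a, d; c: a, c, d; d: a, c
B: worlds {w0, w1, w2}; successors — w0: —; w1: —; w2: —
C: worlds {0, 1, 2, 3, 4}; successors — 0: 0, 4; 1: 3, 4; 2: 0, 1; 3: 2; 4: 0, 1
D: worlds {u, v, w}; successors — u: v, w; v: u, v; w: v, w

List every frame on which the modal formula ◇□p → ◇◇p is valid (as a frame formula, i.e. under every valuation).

The schema corresponds to a generalized confluence (Geach) condition: ∀x ∀y (xRy → ∃w (yRw ∧ xR²w)).
A: ✓.
B: ✓.
C: ✓.
D: ✓.

A, B, C, D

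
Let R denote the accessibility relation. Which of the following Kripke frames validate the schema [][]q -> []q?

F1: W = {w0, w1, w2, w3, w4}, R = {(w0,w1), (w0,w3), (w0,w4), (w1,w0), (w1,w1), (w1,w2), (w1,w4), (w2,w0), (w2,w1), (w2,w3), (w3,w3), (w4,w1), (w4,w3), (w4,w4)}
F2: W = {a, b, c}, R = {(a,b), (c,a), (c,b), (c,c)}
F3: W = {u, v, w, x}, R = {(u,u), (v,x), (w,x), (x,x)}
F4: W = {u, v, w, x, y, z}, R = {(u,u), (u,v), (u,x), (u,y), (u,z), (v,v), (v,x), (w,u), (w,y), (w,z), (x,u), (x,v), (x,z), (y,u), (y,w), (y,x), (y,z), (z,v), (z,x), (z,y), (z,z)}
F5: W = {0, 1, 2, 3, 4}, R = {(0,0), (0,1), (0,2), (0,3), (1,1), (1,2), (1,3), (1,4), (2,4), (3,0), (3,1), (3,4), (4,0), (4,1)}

This is the axiom for density; its first-order frame correspondent is forall x forall y (Rxy -> exists z (Rxz & Rzy)).
F1: satisfies the condition.
F2: fails — Rab but no z with Raz and Rzb.
F3: satisfies the condition.
F4: fails — Ryw but no t with Ryt and Rtw.
F5: fails — R24 but no z with R2z and Rz4.
Valid on: F1, F3.

F1, F3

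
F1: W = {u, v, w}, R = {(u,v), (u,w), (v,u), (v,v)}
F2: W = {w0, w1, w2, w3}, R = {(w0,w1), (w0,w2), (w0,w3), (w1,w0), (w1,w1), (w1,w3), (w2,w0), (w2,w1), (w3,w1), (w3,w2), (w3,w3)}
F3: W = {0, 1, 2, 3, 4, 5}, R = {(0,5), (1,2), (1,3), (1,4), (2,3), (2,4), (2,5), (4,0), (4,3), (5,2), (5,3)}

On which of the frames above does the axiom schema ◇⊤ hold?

This is the axiom for seriality; its first-order frame correspondent is ∀x ∃y Rxy.
F1: fails — world w has no successor.
F2: satisfies the condition.
F3: fails — world 3 has no successor.
Valid on: F2.

F2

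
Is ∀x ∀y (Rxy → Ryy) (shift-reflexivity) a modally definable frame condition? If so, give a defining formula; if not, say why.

The condition is shift-reflexivity. A defining modal formula is □(□p → p).
Suppose □(□p→p) is valid. Take Rxy and set V(p)={w : Ryw}. Then at y, □p holds; since □(□p→p) at x, □p→p at y, so p at y, i.e. Ryy.

Yes — defined by □(□p → p)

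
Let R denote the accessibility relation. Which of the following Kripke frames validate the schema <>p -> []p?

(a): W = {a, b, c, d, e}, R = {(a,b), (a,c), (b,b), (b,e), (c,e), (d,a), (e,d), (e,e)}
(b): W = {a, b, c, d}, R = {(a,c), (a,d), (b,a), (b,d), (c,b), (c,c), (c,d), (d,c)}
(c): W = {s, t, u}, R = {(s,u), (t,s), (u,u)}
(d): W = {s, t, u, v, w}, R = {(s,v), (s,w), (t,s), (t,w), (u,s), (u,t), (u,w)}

This is the axiom for partial functionality; its first-order frame correspondent is forall x forall y forall z (Rxy & Rxz -> y = z).
(a): fails — a sees both b and c.
(b): fails — a sees both c and d.
(c): condition met.
(d): fails — s sees both v and w.
Valid on: (c).

(c)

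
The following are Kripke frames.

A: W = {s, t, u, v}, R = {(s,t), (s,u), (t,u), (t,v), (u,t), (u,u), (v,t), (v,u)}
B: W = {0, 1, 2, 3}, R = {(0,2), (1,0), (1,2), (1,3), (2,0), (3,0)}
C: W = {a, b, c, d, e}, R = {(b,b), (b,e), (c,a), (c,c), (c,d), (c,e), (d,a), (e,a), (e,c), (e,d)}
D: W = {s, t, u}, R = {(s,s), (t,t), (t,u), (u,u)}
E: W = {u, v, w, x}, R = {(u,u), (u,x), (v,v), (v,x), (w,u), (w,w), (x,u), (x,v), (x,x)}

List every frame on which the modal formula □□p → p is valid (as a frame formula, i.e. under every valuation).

Frame correspondent (Sahlqvist): ∀x ∃w (xR²w ∧ x = w) — i.e. a generalized confluence (Geach) condition.
A: fails — at s but no w with sR²w and s=w.
B: fails — at 1 but no w with 1R²w and 1=w.
C: fails — at a but no w with aR²w and a=w.
D: satisfies the condition.
E: satisfies the condition.

D, E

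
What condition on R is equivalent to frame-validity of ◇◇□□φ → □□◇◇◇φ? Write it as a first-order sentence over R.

∀x ∀y ∀z ((xR²y ∧ xR²z) → ∃w (yR²w ∧ zR³w))

This is a Sahlqvist (Geach-type) schema ◇^2□^2φ → □^2◇^3φ.
Minimal-valuation argument: fix x; take any y with xR^2y and any z with xR^2z. Set V(φ) to the set of worlds R-reachable from y in exactly 2 steps. Then □^2φ holds at y, so the antecedent holds at x; validity forces ◇^3φ at z, giving a w with zR^3w and yR^2w.
First-order correspondent: ∀x ∀y ∀z ((xR²y ∧ xR²z) → ∃w (yR²w ∧ zR³w)).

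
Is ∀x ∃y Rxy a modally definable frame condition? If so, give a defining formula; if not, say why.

Yes, by □q → ◇q

Yes: it is seriality, defined by the D schema □q → ◇q.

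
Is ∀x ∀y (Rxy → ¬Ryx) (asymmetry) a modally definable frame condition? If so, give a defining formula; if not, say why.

No — not modally definable

Modal frame validity is preserved under surjective bounded morphisms.
The 5-cycle (worlds w0,w1,w2,w3,w4 with w0→w1→w2→w3→w4→w0) is asymmetric. Mapping every world to a single reflexive point • is a surjective bounded morphism, and the reflexive point is not asymmetric (R•• but asymmetry requires ¬R••).
Hence asymmetry is not modally definable.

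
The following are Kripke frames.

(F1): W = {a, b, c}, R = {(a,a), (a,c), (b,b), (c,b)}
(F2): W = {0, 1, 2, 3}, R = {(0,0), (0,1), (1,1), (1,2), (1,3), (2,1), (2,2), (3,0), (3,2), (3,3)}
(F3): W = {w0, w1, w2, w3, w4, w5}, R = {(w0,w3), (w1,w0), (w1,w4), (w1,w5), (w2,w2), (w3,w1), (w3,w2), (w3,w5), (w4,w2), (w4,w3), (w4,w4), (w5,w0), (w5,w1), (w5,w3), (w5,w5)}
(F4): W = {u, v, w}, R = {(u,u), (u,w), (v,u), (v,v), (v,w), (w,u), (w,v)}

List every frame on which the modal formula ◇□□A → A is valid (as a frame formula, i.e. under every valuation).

(F2), (F4)

The schema corresponds to a generalized confluence (Geach) condition: ∀x ∀y (xRy → ∃w (yR²w ∧ x = w)).
(F1): fails — aRc but no w with cR²w and a=w.
(F2): satisfies the condition.
(F3): fails — w3Rw2 but no w with w2R²w and w3=w.
(F4): satisfies the condition.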